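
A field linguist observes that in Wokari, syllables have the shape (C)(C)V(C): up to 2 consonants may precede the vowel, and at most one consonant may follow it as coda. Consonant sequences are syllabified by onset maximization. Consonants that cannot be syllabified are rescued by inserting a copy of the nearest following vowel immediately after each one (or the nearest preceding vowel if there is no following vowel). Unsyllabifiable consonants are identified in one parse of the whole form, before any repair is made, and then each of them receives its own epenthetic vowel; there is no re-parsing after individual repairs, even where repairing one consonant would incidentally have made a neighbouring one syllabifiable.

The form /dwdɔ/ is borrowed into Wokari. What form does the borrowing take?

The consonants /d/ cannot be parsed into a legal (C)(C)V(C) syllable (at most one coda consonant is licensed; onsets may contain at most 2 consonants).
Inserting the epenthetic vowel yields /d/ → /dɔ/.

dɔwdɔ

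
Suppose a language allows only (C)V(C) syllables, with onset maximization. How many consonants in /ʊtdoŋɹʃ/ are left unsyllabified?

2

The consonants /ɹ/, /ʃ/ cannot be parsed into a legal (C)V(C) syllable (at most one coda consonant is licensed; onsets are limited to one consonant).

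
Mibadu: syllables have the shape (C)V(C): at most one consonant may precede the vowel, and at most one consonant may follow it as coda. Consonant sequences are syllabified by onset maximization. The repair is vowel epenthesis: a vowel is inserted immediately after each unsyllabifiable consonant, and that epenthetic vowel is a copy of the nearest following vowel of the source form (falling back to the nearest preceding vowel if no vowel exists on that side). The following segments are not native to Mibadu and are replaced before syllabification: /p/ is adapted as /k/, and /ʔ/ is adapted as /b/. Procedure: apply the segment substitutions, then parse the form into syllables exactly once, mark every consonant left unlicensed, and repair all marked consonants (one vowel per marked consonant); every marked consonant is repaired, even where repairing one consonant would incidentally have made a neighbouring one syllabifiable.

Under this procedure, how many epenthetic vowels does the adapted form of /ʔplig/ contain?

2

After substitution the input is /bklig/.
The unsyllabifiable consonants are /b/, /k/; each receives one epenthetic vowel.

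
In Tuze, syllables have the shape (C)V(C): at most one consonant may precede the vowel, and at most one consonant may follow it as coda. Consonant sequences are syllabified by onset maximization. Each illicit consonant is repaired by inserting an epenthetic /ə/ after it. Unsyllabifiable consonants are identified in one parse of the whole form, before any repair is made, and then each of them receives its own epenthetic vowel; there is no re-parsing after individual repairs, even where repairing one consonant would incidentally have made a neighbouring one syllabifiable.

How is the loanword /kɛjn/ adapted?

kɛjnə

The consonants /n/ cannot be parsed into a legal (C)V(C) syllable (at most one coda consonant is licensed; onsets are limited to one consonant).
Each unlicensed consonant becomes the onset of a new syllable: /n/ → /nə/.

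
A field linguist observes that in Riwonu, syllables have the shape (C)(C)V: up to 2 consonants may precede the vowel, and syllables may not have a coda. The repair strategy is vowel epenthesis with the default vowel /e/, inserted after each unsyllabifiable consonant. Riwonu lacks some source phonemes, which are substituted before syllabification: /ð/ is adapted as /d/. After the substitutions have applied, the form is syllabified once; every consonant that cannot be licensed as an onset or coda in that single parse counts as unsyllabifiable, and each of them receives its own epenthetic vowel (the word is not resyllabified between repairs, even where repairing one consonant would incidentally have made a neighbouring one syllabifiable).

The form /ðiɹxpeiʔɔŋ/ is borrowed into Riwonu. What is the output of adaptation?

Substitution: /ð/ → /d/, giving /diɹxpeiʔɔŋ/.
The consonants /ɹ/, /ŋ/ cannot be parsed into a legal (C)(C)V syllable (no codas are permitted; onsets may contain at most 2 consonants).
Epenthesis after each stranded consonant: /ɹ/ → /ɹe/, /ŋ/ → /ŋe/.

diɹexpeiʔɔŋe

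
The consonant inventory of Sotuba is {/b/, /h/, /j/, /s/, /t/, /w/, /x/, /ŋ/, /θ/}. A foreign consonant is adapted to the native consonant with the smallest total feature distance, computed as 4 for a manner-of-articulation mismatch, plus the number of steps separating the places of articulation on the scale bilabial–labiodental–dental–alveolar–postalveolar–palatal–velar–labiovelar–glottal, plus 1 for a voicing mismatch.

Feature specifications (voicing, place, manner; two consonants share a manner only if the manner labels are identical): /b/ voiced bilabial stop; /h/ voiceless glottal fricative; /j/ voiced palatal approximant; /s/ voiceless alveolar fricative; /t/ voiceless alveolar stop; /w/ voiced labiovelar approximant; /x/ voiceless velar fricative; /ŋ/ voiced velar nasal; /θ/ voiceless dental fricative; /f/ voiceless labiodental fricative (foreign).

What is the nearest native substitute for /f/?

θ

/θ/ is closest: same manner (fricative), place distance 1 (labiodental→dental), same voicing; total 1. Next closest is /s/ at distance 2.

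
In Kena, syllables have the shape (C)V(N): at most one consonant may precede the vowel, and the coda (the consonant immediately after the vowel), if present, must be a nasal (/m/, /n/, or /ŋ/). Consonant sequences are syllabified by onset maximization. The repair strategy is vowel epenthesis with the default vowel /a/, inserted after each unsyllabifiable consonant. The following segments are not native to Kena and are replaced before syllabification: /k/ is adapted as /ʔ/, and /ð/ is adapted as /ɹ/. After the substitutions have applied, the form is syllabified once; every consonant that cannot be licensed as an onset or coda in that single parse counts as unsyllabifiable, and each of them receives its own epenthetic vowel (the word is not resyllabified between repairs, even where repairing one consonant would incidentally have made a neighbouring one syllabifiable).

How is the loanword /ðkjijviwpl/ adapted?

ɹaʔajijaviwapala

Substitution: /ð/ → /ɹ/, /k/ → /ʔ/, giving /ɹʔjijviwpl/.
The consonants /ɹ/, /ʔ/, /j/, /w/, /p/, /l/ cannot be parsed into a legal (C)V(N) syllable (only a nasal (/m/, /n/, or /ŋ/) is licensed in coda position; onsets are limited to one consonant).
Each unlicensed consonant becomes the onset of a new syllable: /ɹ/ → /ɹa/, /ʔ/ → /ʔa/, /j/ → /ja/, /w/ → /wa/, /p/ → /pa/, /l/ → /la/.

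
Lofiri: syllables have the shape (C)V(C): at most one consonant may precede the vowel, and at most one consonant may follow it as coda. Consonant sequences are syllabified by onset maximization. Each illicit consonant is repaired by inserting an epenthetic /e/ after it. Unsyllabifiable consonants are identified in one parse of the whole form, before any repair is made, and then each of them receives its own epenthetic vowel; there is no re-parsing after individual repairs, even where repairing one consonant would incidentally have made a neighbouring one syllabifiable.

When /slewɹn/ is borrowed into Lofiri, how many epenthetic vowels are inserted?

3

The unsyllabifiable consonants are /s/, /ɹ/, /n/; each receives one epenthetic vowel.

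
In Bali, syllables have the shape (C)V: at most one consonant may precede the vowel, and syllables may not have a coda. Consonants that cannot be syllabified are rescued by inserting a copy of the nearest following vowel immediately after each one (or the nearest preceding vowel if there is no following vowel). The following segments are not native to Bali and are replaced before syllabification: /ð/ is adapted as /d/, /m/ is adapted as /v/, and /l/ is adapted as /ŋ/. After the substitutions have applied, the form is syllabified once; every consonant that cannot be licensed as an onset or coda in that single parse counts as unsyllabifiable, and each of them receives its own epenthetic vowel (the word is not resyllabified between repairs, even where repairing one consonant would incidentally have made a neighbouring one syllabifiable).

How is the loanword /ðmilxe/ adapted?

diviŋexe

Substitution: /ð/ → /d/, /m/ → /v/, /l/ → /ŋ/, giving /dviŋxe/.
The consonants /d/, /ŋ/ cannot be parsed into a legal (C)V syllable (no codas are permitted; onsets are limited to one consonant).
Epenthesis after each stranded consonant: /d/ → /di/, /ŋ/ → /ŋe/.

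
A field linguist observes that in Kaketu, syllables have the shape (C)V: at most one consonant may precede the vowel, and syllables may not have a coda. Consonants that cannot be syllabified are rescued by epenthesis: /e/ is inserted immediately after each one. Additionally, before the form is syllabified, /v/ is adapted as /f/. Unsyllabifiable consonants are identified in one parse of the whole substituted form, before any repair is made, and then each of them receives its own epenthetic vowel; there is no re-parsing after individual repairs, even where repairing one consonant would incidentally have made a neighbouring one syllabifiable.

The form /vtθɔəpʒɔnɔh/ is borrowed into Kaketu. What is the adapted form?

Substitution: /v/ → /f/, giving /ftθɔəpʒɔnɔh/.
Syllabifying with onset maximization leaves /f/, /t/, /p/, /h/ stranded (no codas are permitted; onsets are limited to one consonant).
Each unlicensed consonant becomes the onset of a new syllable: /f/ → /fe/, /t/ → /te/, /p/ → /pe/, /h/ → /he/.

feteθɔəpeʒɔnɔhe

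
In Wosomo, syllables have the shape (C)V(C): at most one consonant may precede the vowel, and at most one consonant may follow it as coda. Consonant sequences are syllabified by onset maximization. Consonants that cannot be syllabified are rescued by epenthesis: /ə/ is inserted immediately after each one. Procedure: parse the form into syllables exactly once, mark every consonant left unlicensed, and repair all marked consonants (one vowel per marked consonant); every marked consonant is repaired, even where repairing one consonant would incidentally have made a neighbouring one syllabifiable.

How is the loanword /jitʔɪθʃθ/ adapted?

The consonants /ʃ/, /θ/ cannot be parsed into a legal (C)V(C) syllable (at most one coda consonant is licensed; onsets are limited to one consonant).
Each unlicensed consonant becomes the onset of a new syllable: /ʃ/ → /ʃə/, /θ/ → /θə/.

jitʔɪθʃəθə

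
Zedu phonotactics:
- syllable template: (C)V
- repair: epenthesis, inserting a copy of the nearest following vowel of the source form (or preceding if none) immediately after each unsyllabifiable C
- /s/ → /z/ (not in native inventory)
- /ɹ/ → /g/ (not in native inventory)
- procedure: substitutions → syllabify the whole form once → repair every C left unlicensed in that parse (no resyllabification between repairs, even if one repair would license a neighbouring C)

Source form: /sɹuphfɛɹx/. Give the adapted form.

Substitution: /s/ → /z/, /ɹ/ → /g/, giving /zguphfɛgx/.
Syllabifying with onset maximization leaves /z/, /p/, /h/, /g/, /x/ stranded (no codas are permitted; onsets are limited to one consonant).
Epenthesis after each stranded consonant: /z/ → /zu/, /p/ → /pɛ/, /h/ → /hɛ/, /g/ → /gɛ/, /x/ → /xɛ/.

zugupɛhɛfɛgɛxɛ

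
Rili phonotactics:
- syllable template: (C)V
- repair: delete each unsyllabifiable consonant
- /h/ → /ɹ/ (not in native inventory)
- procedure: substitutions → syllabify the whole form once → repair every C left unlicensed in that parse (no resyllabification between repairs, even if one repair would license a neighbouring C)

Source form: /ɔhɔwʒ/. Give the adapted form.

ɔɹɔ

Substitution: /h/ → /ɹ/, giving /ɔɹɔwʒ/.
Under (C)V, the unsyllabifiable consonants are /w/, /ʒ/ (no codas are permitted; onsets are limited to one consonant).
Deletion applies to /w/, /ʒ/.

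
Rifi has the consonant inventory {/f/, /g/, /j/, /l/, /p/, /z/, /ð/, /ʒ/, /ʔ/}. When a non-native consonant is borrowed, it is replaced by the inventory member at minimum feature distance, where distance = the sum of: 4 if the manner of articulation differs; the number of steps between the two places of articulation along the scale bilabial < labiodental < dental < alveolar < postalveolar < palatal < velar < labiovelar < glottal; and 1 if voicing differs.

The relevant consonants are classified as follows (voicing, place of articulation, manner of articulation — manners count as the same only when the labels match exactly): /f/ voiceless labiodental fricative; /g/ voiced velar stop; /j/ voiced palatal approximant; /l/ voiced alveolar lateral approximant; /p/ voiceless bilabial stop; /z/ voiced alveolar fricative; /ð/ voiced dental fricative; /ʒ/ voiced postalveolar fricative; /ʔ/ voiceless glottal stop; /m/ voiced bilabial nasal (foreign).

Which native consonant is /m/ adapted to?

/p/ is closest: manner differs (nasal→stop, +4), place distance 0 (bilabial→bilabial), voicing differs (+1); total 5. Next closest is /f/ at distance 6.

p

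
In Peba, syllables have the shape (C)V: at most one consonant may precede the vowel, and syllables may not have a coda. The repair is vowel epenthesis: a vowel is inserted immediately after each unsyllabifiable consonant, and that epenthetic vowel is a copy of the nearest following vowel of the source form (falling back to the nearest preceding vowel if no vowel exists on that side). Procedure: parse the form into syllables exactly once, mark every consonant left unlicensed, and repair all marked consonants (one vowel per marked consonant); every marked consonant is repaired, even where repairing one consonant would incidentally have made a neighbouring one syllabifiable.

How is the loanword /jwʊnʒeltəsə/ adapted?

jʊwʊneʒelətəsə

The consonants /j/, /n/, /l/ cannot be parsed into a legal (C)V syllable (no codas are permitted; onsets are limited to one consonant).
Epenthesis after each stranded consonant: /j/ → /jʊ/, /n/ → /ne/, /l/ → /lə/.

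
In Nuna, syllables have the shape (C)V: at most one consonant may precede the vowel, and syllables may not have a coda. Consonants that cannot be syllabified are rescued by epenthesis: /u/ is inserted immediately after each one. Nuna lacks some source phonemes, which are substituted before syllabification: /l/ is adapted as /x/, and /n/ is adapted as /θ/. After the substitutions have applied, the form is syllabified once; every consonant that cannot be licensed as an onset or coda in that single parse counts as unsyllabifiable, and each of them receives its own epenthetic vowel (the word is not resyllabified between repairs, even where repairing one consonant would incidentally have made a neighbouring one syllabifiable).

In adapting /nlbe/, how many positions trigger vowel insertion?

2

After substitution the input is /θxbe/.
The unsyllabifiable consonants are /θ/, /x/; each receives one epenthetic vowel.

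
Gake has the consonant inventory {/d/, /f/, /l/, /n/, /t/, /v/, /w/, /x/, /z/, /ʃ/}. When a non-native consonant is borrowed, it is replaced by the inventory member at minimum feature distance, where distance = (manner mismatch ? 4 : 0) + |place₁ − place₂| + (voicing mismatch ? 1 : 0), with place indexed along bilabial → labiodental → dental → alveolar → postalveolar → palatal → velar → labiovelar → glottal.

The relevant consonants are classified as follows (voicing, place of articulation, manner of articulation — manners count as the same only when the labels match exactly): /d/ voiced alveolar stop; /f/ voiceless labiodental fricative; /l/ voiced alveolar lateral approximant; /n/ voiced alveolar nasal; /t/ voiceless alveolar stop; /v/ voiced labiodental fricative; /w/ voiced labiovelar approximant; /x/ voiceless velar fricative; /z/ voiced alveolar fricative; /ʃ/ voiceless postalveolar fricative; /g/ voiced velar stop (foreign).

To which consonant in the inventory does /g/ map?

/d/ is closest: same manner (stop), place distance 3 (velar→alveolar), same voicing; total 3. Next closest is /t/ at distance 4.

d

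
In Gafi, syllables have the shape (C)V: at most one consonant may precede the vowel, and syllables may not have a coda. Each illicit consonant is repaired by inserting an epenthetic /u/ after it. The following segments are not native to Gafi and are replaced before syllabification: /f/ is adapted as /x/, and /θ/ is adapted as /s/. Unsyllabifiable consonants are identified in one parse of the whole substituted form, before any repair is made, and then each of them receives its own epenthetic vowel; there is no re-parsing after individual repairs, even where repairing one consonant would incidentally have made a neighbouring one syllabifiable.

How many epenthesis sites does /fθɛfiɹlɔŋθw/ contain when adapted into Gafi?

After substitution the input is /xsɛxiɹlɔŋsw/.
The unsyllabifiable consonants are /x/, /ɹ/, /ŋ/, /s/, /w/; each receives one epenthetic vowel.

5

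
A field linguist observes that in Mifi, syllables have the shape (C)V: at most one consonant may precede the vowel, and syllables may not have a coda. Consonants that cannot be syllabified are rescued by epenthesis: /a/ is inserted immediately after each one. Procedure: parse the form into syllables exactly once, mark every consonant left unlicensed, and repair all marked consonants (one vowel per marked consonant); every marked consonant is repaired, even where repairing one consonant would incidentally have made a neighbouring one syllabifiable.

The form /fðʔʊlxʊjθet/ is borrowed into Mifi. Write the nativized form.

faðaʔʊlaxʊjaθeta

Syllabifying with onset maximization leaves /f/, /ð/, /l/, /j/, /t/ stranded (no codas are permitted; onsets are limited to one consonant).
Each unlicensed consonant becomes the onset of a new syllable: /f/ → /fa/, /ð/ → /ða/, /l/ → /la/, /j/ → /ja/, /t/ → /ta/.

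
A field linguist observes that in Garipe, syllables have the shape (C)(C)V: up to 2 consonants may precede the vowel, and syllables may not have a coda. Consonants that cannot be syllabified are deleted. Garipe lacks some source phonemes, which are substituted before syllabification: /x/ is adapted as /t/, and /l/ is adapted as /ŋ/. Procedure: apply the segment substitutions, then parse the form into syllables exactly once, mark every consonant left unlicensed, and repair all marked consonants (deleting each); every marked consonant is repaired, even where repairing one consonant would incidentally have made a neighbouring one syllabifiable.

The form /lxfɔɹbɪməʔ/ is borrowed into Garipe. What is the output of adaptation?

Substitution: /l/ → /ŋ/, /x/ → /t/, giving /ŋtfɔɹbɪməʔ/.
Syllabifying with onset maximization leaves /ŋ/, /ʔ/ stranded (no codas are permitted; onsets may contain at most 2 consonants).
Deleting the stranded consonants removes /ŋ/, /ʔ/.

tfɔɹbɪmə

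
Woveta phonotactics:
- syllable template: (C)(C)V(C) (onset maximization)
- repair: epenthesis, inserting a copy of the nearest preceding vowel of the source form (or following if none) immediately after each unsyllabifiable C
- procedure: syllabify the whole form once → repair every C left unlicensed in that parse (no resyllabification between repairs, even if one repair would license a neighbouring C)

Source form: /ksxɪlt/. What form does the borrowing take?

The consonants /k/, /t/ cannot be parsed into a legal (C)(C)V(C) syllable (at most one coda consonant is licensed; onsets may contain at most 2 consonants).
Inserting the epenthetic vowel yields /k/ → /kɪ/, /t/ → /tɪ/.

kɪsxɪltɪ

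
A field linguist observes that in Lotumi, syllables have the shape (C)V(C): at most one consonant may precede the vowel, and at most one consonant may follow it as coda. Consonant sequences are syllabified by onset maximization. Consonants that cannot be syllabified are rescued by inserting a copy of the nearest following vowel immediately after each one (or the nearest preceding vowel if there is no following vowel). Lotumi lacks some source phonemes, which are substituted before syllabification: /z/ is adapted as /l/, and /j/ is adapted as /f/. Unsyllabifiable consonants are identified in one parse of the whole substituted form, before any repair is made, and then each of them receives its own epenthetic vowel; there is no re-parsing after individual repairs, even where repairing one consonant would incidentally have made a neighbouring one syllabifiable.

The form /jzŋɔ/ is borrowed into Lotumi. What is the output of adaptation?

fɔlɔŋɔ

Substitution: /j/ → /f/, /z/ → /l/, giving /flŋɔ/.
The consonants /f/, /l/ cannot be parsed into a legal (C)V(C) syllable (at most one coda consonant is licensed; onsets are limited to one consonant).
Inserting the epenthetic vowel yields /f/ → /fɔ/, /l/ → /lɔ/.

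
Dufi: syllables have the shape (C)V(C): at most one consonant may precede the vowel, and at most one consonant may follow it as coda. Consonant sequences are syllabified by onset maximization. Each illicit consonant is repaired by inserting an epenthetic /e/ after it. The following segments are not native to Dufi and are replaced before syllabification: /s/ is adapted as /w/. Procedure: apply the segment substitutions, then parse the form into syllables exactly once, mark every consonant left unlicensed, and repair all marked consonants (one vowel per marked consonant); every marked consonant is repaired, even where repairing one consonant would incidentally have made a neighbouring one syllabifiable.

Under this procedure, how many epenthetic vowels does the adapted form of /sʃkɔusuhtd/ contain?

4

After substitution the input is /wʃkɔuwuhtd/.
The unsyllabifiable consonants are /w/, /ʃ/, /t/, /d/; each receives one epenthetic vowel.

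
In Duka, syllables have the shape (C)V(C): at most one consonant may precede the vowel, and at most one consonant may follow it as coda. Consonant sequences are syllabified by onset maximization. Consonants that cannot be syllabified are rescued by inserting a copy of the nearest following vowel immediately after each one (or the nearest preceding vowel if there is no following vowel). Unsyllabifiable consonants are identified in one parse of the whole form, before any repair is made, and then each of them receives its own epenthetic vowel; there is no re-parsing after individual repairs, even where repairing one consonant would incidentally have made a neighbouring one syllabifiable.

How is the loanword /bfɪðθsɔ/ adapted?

bɪfɪðθɔsɔ

Syllabifying with onset maximization leaves /b/, /θ/ stranded (at most one coda consonant is licensed; onsets are limited to one consonant).
Epenthesis after each stranded consonant: /b/ → /bɪ/, /θ/ → /θɔ/.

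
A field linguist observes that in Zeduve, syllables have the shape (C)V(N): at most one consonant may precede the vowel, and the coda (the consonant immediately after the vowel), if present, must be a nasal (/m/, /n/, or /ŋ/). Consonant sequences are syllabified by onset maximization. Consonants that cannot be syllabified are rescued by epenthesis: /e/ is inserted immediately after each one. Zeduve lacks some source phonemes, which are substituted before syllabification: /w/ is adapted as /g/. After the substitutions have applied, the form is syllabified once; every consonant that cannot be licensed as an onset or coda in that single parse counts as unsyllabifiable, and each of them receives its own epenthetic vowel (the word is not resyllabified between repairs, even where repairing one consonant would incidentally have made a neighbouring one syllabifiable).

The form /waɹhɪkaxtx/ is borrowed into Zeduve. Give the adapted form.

gaɹehɪkaxetexe

Substitution: /w/ → /g/, giving /gaɹhɪkaxtx/.
Under (C)V(N), the unsyllabifiable consonants are /ɹ/, /x/, /t/, /x/ (only a nasal (/m/, /n/, or /ŋ/) is licensed in coda position; onsets are limited to one consonant).
Epenthesis after each stranded consonant: /ɹ/ → /ɹe/, /x/ → /xe/, /t/ → /te/, /x/ → /xe/.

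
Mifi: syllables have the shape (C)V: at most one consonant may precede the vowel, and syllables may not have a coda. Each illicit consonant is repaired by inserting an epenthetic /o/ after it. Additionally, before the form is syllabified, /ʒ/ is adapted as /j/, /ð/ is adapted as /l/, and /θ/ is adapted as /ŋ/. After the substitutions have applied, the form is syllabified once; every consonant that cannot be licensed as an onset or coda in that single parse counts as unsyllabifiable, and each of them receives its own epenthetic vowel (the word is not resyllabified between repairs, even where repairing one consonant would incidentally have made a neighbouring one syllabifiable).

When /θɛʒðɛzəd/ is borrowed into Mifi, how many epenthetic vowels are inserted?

2

After substitution the input is /ŋɛjlɛzəd/.
The unsyllabifiable consonants are /j/, /d/; each receives one epenthetic vowel.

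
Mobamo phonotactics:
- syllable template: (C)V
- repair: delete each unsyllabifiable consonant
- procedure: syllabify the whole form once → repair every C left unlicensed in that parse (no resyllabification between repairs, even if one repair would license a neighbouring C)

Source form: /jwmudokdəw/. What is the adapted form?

The consonants /j/, /w/, /k/, /w/ cannot be parsed into a legal (C)V syllable (no codas are permitted; onsets are limited to one consonant).
Each unlicensed consonant is deleted: /j/, /w/, /k/, /w/.

mudodə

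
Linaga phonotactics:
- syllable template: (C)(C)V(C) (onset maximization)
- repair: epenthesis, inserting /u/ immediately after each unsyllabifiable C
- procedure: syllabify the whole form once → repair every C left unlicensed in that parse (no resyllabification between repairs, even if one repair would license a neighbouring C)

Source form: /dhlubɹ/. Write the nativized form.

The consonants /d/, /ɹ/ cannot be parsed into a legal (C)(C)V(C) syllable (at most one coda consonant is licensed; onsets may contain at most 2 consonants).
Each unlicensed consonant becomes the onset of a new syllable: /d/ → /du/, /ɹ/ → /ɹu/.

duhlubɹu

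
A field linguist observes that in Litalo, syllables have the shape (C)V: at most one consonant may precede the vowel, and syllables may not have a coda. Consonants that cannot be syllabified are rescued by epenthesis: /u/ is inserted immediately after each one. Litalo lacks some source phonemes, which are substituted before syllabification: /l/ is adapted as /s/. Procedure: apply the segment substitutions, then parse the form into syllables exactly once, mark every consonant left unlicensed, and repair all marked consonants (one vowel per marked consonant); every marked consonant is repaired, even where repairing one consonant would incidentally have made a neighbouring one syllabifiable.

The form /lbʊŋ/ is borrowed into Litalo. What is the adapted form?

subʊŋu

Substitution: /l/ → /s/, giving /sbʊŋ/.
Syllabifying with onset maximization leaves /s/, /ŋ/ stranded (no codas are permitted; onsets are limited to one consonant).
Epenthesis after each stranded consonant: /s/ → /su/, /ŋ/ → /ŋu/.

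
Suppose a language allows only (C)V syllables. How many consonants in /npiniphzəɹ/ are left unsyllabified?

4

Under (C)V, the unsyllabifiable consonants are /n/, /p/, /h/, /ɹ/ (no codas are permitted; onsets are limited to one consonant).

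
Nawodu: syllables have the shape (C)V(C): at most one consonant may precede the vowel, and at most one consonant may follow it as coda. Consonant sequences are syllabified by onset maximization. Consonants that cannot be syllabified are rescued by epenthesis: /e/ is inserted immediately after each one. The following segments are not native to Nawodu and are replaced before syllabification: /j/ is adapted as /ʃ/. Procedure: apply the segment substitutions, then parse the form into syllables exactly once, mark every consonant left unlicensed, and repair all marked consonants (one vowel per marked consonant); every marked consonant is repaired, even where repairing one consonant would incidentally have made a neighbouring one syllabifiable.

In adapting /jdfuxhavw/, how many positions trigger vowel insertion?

3

After substitution the input is /ʃdfuxhavw/.
The unsyllabifiable consonants are /ʃ/, /d/, /w/; each receives one epenthetic vowel.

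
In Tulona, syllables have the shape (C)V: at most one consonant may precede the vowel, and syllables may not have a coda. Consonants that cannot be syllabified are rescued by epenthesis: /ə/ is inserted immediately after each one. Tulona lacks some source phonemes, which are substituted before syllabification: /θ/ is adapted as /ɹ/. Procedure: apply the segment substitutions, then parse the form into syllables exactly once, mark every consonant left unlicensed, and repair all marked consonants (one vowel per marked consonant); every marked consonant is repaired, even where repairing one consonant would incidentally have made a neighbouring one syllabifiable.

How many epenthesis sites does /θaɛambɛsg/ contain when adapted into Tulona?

After substitution the input is /ɹaɛambɛsg/.
The unsyllabifiable consonants are /m/, /s/, /g/; each receives one epenthetic vowel.

3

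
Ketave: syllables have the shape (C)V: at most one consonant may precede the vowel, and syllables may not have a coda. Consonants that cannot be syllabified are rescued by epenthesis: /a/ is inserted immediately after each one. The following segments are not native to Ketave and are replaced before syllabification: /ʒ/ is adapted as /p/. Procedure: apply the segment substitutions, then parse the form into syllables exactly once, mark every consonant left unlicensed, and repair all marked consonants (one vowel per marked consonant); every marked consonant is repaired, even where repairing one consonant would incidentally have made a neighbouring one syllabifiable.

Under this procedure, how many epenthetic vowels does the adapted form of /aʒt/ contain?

After substitution the input is /apt/.
The unsyllabifiable consonants are /p/, /t/; each receives one epenthetic vowel.

2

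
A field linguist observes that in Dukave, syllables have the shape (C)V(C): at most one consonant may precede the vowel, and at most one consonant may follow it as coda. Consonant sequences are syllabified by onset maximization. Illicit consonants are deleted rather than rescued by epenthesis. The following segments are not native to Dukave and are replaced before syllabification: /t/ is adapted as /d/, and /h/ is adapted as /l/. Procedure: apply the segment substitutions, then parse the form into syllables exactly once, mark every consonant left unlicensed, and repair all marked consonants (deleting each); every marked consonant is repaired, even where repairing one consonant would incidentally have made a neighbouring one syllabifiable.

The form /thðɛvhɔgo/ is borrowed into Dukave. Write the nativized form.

Substitution: /t/ → /d/, /h/ → /l/, giving /dlðɛvlɔgo/.
Syllabifying with onset maximization leaves /d/, /l/ stranded (at most one coda consonant is licensed; onsets are limited to one consonant).
Deletion applies to /d/, /l/.

ðɛvlɔgo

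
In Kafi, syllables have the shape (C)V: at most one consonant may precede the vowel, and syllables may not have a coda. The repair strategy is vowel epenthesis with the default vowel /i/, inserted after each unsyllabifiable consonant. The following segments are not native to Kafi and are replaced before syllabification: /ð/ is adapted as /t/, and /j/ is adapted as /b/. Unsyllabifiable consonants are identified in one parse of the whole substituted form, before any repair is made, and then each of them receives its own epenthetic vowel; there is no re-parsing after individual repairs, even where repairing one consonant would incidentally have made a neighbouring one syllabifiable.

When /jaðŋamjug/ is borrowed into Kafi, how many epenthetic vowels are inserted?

After substitution the input is /batŋambug/.
The unsyllabifiable consonants are /t/, /m/, /g/; each receives one epenthetic vowel.

3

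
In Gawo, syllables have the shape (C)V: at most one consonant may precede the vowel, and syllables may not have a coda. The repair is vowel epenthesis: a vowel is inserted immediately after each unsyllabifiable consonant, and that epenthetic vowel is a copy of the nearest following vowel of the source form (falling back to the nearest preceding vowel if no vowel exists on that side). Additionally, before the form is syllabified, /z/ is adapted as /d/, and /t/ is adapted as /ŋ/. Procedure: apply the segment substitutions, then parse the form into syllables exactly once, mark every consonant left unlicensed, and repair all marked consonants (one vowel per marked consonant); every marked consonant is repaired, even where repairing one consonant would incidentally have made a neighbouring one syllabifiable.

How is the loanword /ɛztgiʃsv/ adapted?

ɛdiŋigiʃisivi

Substitution: /z/ → /d/, /t/ → /ŋ/, giving /ɛdŋgiʃsv/.
Under (C)V, the unsyllabifiable consonants are /d/, /ŋ/, /ʃ/, /s/, /v/ (no codas are permitted; onsets are limited to one consonant).
Each unlicensed consonant becomes the onset of a new syllable: /d/ → /di/, /ŋ/ → /ŋi/, /ʃ/ → /ʃi/, /s/ → /si/, /v/ → /vi/.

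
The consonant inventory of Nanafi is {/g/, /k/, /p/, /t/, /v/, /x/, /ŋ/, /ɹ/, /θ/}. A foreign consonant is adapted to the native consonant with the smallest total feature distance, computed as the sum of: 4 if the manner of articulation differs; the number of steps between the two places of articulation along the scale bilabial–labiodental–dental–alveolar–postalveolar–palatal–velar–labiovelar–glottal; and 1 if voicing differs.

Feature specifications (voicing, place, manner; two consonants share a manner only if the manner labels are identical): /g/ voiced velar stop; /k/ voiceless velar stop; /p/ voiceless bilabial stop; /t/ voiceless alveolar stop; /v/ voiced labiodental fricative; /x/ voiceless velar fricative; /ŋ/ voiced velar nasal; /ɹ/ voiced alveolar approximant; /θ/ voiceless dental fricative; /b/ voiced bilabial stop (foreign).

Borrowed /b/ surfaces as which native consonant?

p

/p/ is closest: same manner (stop), place distance 0 (bilabial→bilabial), voicing differs (+1); total 1. Next closest is /t/ at distance 4.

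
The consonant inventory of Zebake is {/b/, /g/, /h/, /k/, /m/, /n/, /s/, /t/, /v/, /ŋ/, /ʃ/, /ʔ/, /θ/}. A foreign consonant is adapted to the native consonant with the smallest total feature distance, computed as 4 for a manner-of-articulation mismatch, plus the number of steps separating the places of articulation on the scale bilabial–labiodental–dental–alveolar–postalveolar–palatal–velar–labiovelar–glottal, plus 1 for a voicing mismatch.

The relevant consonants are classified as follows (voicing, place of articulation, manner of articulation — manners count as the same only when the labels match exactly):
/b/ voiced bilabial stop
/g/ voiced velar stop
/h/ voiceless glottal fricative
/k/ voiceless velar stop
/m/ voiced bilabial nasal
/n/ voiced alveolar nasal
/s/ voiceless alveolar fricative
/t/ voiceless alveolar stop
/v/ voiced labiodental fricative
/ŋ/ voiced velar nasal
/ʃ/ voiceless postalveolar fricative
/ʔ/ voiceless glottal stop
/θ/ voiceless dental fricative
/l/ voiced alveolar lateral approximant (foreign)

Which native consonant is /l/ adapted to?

/n/ is closest: manner differs (lateral approximant→nasal, +4), place distance 0 (alveolar→alveolar), same voicing; total 4. Next closest is /s/ at distance 5.

n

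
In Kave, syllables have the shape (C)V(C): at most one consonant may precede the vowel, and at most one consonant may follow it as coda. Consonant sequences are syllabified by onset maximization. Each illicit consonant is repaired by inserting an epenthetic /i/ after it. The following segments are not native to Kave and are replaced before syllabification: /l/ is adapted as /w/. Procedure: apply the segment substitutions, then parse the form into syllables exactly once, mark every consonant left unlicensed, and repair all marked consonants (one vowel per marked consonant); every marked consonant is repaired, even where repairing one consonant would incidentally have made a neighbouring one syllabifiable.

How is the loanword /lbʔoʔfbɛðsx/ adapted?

Substitution: /l/ → /w/, giving /wbʔoʔfbɛðsx/.
The consonants /w/, /b/, /f/, /s/, /x/ cannot be parsed into a legal (C)V(C) syllable (at most one coda consonant is licensed; onsets are limited to one consonant).
Epenthesis after each stranded consonant: /w/ → /wi/, /b/ → /bi/, /f/ → /fi/, /s/ → /si/, /x/ → /xi/.

wibiʔoʔfibɛðsixi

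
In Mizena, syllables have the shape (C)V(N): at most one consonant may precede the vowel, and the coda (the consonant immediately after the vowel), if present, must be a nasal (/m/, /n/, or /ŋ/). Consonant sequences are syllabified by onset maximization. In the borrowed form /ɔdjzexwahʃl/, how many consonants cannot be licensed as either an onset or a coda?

6

Syllabifying with onset maximization leaves /d/, /j/, /x/, /h/, /ʃ/, /l/ stranded (only a nasal (/m/, /n/, or /ŋ/) is licensed in coda position; onsets are limited to one consonant).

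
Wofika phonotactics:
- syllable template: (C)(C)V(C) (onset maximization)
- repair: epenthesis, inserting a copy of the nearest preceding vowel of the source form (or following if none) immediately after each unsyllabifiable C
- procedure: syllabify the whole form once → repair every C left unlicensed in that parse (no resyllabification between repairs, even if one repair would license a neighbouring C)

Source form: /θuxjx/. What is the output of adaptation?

Under (C)(C)V(C), the unsyllabifiable consonants are /j/, /x/ (at most one coda consonant is licensed; onsets may contain at most 2 consonants).
Epenthesis after each stranded consonant: /j/ → /ju/, /x/ → /xu/.

θuxjuxu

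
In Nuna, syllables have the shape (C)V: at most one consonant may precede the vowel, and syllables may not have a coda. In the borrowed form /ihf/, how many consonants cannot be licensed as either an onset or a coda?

Syllabifying with onset maximization leaves /h/, /f/ stranded (no codas are permitted; onsets are limited to one consonant).

2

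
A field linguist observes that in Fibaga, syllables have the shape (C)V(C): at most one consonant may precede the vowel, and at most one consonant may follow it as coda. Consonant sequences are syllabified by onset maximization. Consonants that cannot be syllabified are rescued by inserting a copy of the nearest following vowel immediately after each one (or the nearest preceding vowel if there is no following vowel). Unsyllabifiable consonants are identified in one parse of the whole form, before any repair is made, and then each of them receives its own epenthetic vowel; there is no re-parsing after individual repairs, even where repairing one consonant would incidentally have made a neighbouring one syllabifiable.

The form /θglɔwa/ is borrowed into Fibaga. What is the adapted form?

θɔgɔlɔwa

Syllabifying with onset maximization leaves /θ/, /g/ stranded (at most one coda consonant is licensed; onsets are limited to one consonant).
Inserting the epenthetic vowel yields /θ/ → /θɔ/, /g/ → /gɔ/.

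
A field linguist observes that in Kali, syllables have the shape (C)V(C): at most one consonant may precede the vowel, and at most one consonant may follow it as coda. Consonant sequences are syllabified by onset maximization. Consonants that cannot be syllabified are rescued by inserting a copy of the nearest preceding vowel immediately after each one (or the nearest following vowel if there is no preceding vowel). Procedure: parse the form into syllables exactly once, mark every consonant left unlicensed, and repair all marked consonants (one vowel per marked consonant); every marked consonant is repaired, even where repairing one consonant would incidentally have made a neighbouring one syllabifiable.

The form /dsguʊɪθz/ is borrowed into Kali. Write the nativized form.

dusuguʊɪθzɪ

The consonants /d/, /s/, /z/ cannot be parsed into a legal (C)V(C) syllable (at most one coda consonant is licensed; onsets are limited to one consonant).
Inserting the epenthetic vowel yields /d/ → /du/, /s/ → /su/, /z/ → /zɪ/.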